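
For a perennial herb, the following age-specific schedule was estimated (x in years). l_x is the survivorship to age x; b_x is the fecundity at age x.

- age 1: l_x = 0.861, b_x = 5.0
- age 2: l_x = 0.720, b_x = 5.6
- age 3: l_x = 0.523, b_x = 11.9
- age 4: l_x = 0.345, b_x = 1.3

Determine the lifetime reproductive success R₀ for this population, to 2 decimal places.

15.01

R₀ = Σ l_x b_x:
  age 1: 0.861 × 5.0 = 4.3050
  age 2: 0.720 × 5.6 = 4.0320
  age 3: 0.523 × 11.9 = 6.2237
  age 4: 0.345 × 1.3 = 0.4485
R₀ = 4.3050 + 4.0320 + 6.2237 + 0.4485 = 15.0092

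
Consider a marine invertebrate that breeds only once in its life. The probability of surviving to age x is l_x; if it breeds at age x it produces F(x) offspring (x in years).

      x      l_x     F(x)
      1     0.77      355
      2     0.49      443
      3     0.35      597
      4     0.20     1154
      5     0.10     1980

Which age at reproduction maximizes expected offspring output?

Expected offspring if breeding at age x = l_x × F(x):
  age 1: 0.77 × 355 = 273.350
  age 2: 0.49 × 443 = 217.070
  age 3: 0.35 × 597 = 208.950
  age 4: 0.20 × 1154 = 230.800
  age 5: 0.10 × 1980 = 198.000
Maximum at age 1 (273.350).

1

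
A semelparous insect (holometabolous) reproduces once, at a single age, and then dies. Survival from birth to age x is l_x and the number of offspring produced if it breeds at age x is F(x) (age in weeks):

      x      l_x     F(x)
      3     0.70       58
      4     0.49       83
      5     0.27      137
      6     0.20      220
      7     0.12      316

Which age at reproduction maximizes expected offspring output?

Expected offspring if breeding at age x = l_x × F(x):
  age 3: 0.70 × 58 = 40.600
  age 4: 0.49 × 83 = 40.670
  age 5: 0.27 × 137 = 36.990
  age 6: 0.20 × 220 = 44.000
  age 7: 0.12 × 316 = 37.920
Maximum at age 6 (44.000).

6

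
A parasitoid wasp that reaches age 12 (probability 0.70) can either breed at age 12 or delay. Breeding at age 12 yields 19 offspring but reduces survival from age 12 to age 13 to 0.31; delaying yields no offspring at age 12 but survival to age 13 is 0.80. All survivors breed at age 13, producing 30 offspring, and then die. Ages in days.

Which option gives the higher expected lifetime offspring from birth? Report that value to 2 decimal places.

breed at age 12: R₀ = 0.70 × (19 + 0.31 × 30) = 0.70 × 28.3000 = 19.8100
delay to age 13: R₀ = 0.70 × (0.80 × 30) = 0.70 × 24.0000 = 16.8000
Higher: breed at age 12 (19.8100).

19.81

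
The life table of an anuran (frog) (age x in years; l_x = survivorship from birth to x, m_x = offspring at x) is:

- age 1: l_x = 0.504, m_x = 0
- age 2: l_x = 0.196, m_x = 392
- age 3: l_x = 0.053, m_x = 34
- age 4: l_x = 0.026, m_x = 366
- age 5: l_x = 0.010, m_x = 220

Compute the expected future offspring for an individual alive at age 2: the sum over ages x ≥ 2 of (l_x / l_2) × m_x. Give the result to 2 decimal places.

l_2 = 0.196. Conditional survival from age 2 to x is l_x / l_2.
  x=2: (0.196/0.196) × 392 = 392.0000
  x=3: (0.053/0.196) × 34 = 9.1939
  x=4: (0.026/0.196) × 366 = 48.5510
  x=5: (0.010/0.196) × 220 = 11.2245
Sum = 392.0000 + 9.1939 + 48.5510 + 11.2245 = 460.9694

460.97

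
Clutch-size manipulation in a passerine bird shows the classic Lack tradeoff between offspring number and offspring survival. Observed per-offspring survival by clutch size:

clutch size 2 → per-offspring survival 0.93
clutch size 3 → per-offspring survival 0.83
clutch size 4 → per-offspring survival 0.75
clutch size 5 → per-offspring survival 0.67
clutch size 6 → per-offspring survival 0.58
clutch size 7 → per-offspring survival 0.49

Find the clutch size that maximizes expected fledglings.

6

Expected fledglings = c × s(c):
  c=2: 2 × 0.93 = 1.860
  c=3: 3 × 0.83 = 2.490
  c=4: 4 × 0.75 = 3.000
  c=5: 5 × 0.67 = 3.350
  c=6: 6 × 0.58 = 3.480
  c=7: 7 × 0.49 = 3.430
Maximum at c = 6 (3.480 fledglings).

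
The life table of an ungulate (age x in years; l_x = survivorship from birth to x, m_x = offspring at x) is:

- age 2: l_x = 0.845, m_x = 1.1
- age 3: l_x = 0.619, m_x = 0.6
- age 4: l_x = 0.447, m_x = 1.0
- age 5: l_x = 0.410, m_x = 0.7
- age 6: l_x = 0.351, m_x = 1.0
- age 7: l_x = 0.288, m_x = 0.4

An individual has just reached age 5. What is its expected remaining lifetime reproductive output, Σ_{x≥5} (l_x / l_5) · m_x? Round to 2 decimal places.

1.84

l_5 = 0.410. Conditional survival from age 5 to x is l_x / l_5.
  x=5: (0.410/0.410) × 0.7 = 0.7000
  x=6: (0.351/0.410) × 1.0 = 0.8561
  x=7: (0.288/0.410) × 0.4 = 0.2810
Sum = 0.7000 + 0.8561 + 0.2810 = 1.8371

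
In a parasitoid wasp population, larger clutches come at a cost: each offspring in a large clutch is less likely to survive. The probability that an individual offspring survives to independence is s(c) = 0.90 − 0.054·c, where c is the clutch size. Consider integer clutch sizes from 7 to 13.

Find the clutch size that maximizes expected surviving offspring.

Expected surviving offspring = c × s(c):
  c=7: 7 × 0.522 = 3.654
  c=8: 8 × 0.468 = 3.744
  c=9: 9 × 0.414 = 3.726
  c=10: 10 × 0.360 = 3.600
  c=11: 11 × 0.306 = 3.366
  c=12: 12 × 0.252 = 3.024
  c=13: 13 × 0.198 = 2.574
Maximum at c = 8 (3.744 surviving offspring).

8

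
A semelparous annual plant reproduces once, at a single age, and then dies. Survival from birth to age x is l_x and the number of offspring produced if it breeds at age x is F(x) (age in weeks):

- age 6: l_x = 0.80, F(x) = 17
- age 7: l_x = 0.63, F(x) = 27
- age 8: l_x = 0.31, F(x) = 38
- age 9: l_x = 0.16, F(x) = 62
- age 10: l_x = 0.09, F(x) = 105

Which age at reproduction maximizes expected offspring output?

7

Expected offspring if breeding at age x = l_x × F(x):
  age 6: 0.80 × 17 = 13.600
  age 7: 0.63 × 27 = 17.010
  age 8: 0.31 × 38 = 11.780
  age 9: 0.16 × 62 = 9.920
  age 10: 0.09 × 105 = 9.450
Maximum at age 7 (17.010).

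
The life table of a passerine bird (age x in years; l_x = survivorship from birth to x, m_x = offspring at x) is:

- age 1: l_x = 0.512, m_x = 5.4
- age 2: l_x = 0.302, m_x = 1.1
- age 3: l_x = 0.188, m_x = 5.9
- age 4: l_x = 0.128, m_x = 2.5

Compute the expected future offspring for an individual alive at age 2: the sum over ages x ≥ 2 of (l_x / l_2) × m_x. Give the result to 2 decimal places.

l_2 = 0.302. Conditional survival from age 2 to x is l_x / l_2.
  x=2: (0.302/0.302) × 1.1 = 1.1000
  x=3: (0.188/0.302) × 5.9 = 3.6728
  x=4: (0.128/0.302) × 2.5 = 1.0596
Sum = 1.1000 + 3.6728 + 1.0596 = 5.8325

5.83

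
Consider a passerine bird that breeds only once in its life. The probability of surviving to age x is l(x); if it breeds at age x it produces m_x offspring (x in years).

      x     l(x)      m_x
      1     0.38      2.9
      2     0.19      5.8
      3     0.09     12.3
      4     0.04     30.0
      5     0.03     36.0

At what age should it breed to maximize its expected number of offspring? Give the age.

Expected offspring if breeding at age x = l(x) × m_x:
  age 1: 0.38 × 2.9 = 1.102
  age 2: 0.19 × 5.8 = 1.102
  age 3: 0.09 × 12.3 = 1.107
  age 4: 0.04 × 30.0 = 1.200
  age 5: 0.03 × 36.0 = 1.080
Maximum at age 4 (1.200).

4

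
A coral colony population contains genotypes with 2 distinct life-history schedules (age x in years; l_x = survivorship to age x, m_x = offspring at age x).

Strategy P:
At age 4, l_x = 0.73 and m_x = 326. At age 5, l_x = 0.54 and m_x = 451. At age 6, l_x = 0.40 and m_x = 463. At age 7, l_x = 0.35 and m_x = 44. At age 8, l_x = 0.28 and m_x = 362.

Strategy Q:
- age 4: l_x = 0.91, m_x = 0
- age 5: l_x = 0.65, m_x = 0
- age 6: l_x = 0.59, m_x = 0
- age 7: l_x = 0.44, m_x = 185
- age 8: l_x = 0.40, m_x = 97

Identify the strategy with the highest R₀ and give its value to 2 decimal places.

Strategy P: R₀ = 0.73×326 + 0.54×451 + 0.40×463 + 0.35×44 + 0.28×362 = 783.4800
Strategy Q: R₀ = 0.91×0 + 0.65×0 + 0.59×0 + 0.44×185 + 0.40×97 = 120.2000
Highest R₀: strategy P with 783.4800.

783.48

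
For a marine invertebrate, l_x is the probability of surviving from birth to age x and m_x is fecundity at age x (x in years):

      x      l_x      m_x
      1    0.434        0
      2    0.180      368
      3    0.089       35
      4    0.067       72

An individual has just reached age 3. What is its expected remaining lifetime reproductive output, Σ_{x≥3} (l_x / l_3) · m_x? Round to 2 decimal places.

89.20

l_3 = 0.089. Conditional survival from age 3 to x is l_x / l_3.
  x=3: (0.089/0.089) × 35 = 35.0000
  x=4: (0.067/0.089) × 72 = 54.2022
Sum = 35.0000 + 54.2022 = 89.2022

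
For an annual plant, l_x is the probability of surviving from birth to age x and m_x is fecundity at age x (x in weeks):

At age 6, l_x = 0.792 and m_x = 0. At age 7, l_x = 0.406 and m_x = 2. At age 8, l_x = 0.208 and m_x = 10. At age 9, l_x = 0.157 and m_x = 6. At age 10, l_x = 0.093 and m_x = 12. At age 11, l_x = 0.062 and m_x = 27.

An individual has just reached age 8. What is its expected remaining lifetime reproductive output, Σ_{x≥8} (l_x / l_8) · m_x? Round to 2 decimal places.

l_8 = 0.208. Conditional survival from age 8 to x is l_x / l_8.
  x=8: (0.208/0.208) × 10 = 10.0000
  x=9: (0.157/0.208) × 6 = 4.5288
  x=10: (0.093/0.208) × 12 = 5.3654
  x=11: (0.062/0.208) × 27 = 8.0481
Sum = 10.0000 + 4.5288 + 5.3654 + 8.0481 = 27.9423

27.94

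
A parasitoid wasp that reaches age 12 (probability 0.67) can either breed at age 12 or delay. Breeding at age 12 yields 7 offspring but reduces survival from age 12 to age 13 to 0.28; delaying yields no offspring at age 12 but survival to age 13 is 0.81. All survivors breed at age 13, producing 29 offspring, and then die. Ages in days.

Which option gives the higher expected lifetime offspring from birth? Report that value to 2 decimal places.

15.74

breed at age 12: R₀ = 0.67 × (7 + 0.28 × 29) = 0.67 × 15.1200 = 10.1304
delay to age 13: R₀ = 0.67 × (0.81 × 29) = 0.67 × 23.4900 = 15.7383
Higher: delay to age 13 (15.7383).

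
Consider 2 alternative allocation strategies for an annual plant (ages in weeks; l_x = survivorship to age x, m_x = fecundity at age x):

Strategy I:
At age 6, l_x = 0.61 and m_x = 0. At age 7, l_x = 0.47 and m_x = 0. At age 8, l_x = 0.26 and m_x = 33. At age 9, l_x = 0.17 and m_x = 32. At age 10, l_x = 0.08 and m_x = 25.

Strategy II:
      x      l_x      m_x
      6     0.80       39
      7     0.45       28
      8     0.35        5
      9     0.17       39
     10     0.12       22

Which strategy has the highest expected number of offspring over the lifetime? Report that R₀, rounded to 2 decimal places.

Strategy I: R₀ = 0.61×0 + 0.47×0 + 0.26×33 + 0.17×32 + 0.08×25 = 16.0200
Strategy II: R₀ = 0.80×39 + 0.45×28 + 0.35×5 + 0.17×39 + 0.12×22 = 54.8200
Highest R₀: strategy II with 54.8200.

54.82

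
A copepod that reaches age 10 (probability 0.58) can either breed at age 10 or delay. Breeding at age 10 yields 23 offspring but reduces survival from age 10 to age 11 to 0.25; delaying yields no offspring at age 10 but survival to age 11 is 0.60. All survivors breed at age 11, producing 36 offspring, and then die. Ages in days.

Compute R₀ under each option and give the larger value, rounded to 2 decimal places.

18.56

breed at age 10: R₀ = 0.58 × (23 + 0.25 × 36) = 0.58 × 32.0000 = 18.5600
delay to age 11: R₀ = 0.58 × (0.60 × 36) = 0.58 × 21.6000 = 12.5280
Higher: breed at age 10 (18.5600).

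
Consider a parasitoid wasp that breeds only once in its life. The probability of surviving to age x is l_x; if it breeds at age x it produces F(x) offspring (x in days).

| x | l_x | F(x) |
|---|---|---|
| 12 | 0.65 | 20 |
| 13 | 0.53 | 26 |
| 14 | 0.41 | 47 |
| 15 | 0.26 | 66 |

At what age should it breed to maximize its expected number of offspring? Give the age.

14

Expected offspring if breeding at age x = l_x × F(x):
  age 12: 0.65 × 20 = 13.000
  age 13: 0.53 × 26 = 13.780
  age 14: 0.41 × 47 = 19.270
  age 15: 0.26 × 66 = 17.160
Maximum at age 14 (19.270).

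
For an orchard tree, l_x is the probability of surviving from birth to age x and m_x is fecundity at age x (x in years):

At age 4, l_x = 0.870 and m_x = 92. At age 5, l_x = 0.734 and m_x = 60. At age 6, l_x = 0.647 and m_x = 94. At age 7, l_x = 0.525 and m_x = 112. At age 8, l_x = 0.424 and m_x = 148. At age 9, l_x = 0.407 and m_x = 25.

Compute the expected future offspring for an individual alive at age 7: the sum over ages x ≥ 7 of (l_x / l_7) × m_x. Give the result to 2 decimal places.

250.91

l_7 = 0.525. Conditional survival from age 7 to x is l_x / l_7.
  x=7: (0.525/0.525) × 112 = 112.0000
  x=8: (0.424/0.525) × 148 = 119.5276
  x=9: (0.407/0.525) × 25 = 19.3810
Sum = 112.0000 + 119.5276 + 19.3810 = 250.9086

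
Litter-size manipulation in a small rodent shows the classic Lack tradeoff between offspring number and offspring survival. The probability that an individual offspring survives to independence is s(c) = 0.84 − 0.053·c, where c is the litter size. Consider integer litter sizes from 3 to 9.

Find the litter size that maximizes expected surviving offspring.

Expected surviving offspring = c × s(c):
  c=3: 3 × 0.681 = 2.043
  c=4: 4 × 0.628 = 2.512
  c=5: 5 × 0.575 = 2.875
  c=6: 6 × 0.522 = 3.132
  c=7: 7 × 0.469 = 3.283
  c=8: 8 × 0.416 = 3.328
  c=9: 9 × 0.363 = 3.267
Maximum at c = 8 (3.328 surviving offspring).

8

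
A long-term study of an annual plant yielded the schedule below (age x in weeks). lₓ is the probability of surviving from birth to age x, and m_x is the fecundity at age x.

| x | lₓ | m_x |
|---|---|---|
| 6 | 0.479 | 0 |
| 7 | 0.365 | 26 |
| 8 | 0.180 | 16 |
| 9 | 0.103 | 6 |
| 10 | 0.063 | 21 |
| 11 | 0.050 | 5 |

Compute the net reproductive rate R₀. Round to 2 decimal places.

14.56

R₀ = Σ lₓ m_x:
  age 6: 0.479 × 0 = 0.0000
  age 7: 0.365 × 26 = 9.4900
  age 8: 0.180 × 16 = 2.8800
  age 9: 0.103 × 6 = 0.6180
  age 10: 0.063 × 21 = 1.3230
  age 11: 0.050 × 5 = 0.2500
R₀ = 0.0000 + 9.4900 + 2.8800 + 0.6180 + 1.3230 + 0.2500 = 14.5610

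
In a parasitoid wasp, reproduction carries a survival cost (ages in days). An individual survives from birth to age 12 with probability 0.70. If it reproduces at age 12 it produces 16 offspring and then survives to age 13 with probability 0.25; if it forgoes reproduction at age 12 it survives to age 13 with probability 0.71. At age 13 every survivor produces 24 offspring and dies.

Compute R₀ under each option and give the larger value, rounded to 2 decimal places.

15.40

breed at age 12: R₀ = 0.70 × (16 + 0.25 × 24) = 0.70 × 22.0000 = 15.4000
delay to age 13: R₀ = 0.70 × (0.71 × 24) = 0.70 × 17.0400 = 11.9280
Higher: breed at age 12 (15.4000).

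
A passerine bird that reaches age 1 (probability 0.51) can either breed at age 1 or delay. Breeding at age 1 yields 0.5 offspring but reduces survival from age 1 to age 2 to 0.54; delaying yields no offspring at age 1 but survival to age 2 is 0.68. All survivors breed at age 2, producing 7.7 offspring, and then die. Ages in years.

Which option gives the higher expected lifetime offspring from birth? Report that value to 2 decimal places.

2.67

breed at age 1: R₀ = 0.51 × (0.5 + 0.54 × 7.7) = 0.51 × 4.6580 = 2.3756
delay to age 2: R₀ = 0.51 × (0.68 × 7.7) = 0.51 × 5.2360 = 2.6704
Higher: delay to age 2 (2.6704).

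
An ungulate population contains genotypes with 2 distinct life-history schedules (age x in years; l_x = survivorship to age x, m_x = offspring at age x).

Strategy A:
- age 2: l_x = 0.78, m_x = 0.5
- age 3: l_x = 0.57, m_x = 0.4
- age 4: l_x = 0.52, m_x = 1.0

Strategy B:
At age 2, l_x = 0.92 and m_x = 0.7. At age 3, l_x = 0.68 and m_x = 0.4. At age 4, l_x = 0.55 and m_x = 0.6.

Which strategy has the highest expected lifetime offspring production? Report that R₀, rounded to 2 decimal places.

Strategy A: R₀ = 0.78×0.5 + 0.57×0.4 + 0.52×1.0 = 1.1380
Strategy B: R₀ = 0.92×0.7 + 0.68×0.4 + 0.55×0.6 = 1.2460
Highest R₀: strategy B with 1.2460.

1.25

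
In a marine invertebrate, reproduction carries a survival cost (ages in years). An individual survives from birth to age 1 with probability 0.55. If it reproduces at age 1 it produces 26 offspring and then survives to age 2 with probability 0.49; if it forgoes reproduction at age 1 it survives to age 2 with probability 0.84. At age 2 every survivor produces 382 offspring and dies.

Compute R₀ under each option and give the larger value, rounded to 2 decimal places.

breed at age 1: R₀ = 0.55 × (26 + 0.49 × 382) = 0.55 × 213.1800 = 117.2490
delay to age 2: R₀ = 0.55 × (0.84 × 382) = 0.55 × 320.8800 = 176.4840
Higher: delay to age 2 (176.4840).

176.48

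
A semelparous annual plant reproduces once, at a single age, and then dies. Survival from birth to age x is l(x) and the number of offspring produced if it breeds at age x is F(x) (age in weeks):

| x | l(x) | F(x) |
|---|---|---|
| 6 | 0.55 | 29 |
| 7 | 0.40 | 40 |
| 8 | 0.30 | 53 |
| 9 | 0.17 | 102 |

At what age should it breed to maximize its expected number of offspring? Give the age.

Expected offspring if breeding at age x = l(x) × F(x):
  age 6: 0.55 × 29 = 15.950
  age 7: 0.40 × 40 = 16.000
  age 8: 0.30 × 53 = 15.900
  age 9: 0.17 × 102 = 17.340
Maximum at age 9 (17.340).

9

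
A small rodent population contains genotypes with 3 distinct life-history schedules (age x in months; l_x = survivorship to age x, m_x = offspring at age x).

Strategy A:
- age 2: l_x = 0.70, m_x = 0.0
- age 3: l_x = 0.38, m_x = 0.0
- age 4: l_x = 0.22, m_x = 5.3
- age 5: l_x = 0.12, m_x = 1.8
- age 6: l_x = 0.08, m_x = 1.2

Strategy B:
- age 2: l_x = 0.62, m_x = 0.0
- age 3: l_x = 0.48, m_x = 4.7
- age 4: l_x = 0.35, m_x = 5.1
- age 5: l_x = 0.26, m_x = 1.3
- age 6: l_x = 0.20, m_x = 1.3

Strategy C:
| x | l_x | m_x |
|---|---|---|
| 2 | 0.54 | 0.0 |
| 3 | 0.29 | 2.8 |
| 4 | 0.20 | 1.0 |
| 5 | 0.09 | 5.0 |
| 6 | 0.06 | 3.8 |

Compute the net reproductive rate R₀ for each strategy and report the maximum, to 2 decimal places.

4.64

Strategy A: R₀ = 0.70×0.0 + 0.38×0.0 + 0.22×5.3 + 0.12×1.8 + 0.08×1.2 = 1.4780
Strategy B: R₀ = 0.62×0.0 + 0.48×4.7 + 0.35×5.1 + 0.26×1.3 + 0.20×1.3 = 4.6390
Strategy C: R₀ = 0.54×0.0 + 0.29×2.8 + 0.20×1.0 + 0.09×5.0 + 0.06×3.8 = 1.6900
Highest R₀: strategy B with 4.6390.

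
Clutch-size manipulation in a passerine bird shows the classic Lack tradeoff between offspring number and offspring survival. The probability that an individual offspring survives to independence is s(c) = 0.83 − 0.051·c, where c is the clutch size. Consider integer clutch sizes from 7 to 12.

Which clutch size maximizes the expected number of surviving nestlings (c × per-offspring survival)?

8

Expected surviving nestlings = c × s(c):
  c=7: 7 × 0.473 = 3.311
  c=8: 8 × 0.422 = 3.376
  c=9: 9 × 0.371 = 3.339
  c=10: 10 × 0.320 = 3.200
  c=11: 11 × 0.269 = 2.959
  c=12: 12 × 0.218 = 2.616
Maximum at c = 8 (3.376 surviving nestlings).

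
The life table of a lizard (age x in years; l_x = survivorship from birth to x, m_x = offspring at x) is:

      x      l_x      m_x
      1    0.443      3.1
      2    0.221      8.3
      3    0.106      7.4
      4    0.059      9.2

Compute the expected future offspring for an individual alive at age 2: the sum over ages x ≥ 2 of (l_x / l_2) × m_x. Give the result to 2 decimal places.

14.31

l_2 = 0.221. Conditional survival from age 2 to x is l_x / l_2.
  x=2: (0.221/0.221) × 8.3 = 8.3000
  x=3: (0.106/0.221) × 7.4 = 3.5493
  x=4: (0.059/0.221) × 9.2 = 2.4561
Sum = 8.3000 + 3.5493 + 2.4561 = 14.3054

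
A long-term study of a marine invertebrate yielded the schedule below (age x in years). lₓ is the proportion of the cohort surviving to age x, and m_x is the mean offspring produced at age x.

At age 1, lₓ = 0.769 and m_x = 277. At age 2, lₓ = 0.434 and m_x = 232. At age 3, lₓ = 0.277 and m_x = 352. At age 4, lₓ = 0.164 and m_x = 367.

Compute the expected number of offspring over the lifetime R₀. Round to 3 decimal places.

471.393

R₀ = Σ lₓ m_x:
  age 1: 0.769 × 277 = 213.0130
  age 2: 0.434 × 232 = 100.6880
  age 3: 0.277 × 352 = 97.5040
  age 4: 0.164 × 367 = 60.1880
R₀ = 213.0130 + 100.6880 + 97.5040 + 60.1880 = 471.3930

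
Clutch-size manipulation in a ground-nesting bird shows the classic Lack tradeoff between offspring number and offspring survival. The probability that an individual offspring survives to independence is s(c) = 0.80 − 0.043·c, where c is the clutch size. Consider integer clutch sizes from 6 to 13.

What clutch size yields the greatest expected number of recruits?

Expected recruits = c × s(c):
  c=6: 6 × 0.542 = 3.252
  c=7: 7 × 0.499 = 3.493
  c=8: 8 × 0.456 = 3.648
  c=9: 9 × 0.413 = 3.717
  c=10: 10 × 0.370 = 3.700
  c=11: 11 × 0.327 = 3.597
  c=12: 12 × 0.284 = 3.408
  c=13: 13 × 0.241 = 3.133
Maximum at c = 9 (3.717 recruits).

9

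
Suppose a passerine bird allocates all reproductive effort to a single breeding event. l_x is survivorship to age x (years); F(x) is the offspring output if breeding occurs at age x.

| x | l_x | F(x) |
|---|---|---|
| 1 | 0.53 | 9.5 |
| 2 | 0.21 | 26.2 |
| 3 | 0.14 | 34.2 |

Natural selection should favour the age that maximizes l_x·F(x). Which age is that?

Expected offspring if breeding at age x = l_x × F(x):
  age 1: 0.53 × 9.5 = 5.035
  age 2: 0.21 × 26.2 = 5.502
  age 3: 0.14 × 34.2 = 4.788
Maximum at age 2 (5.502).

2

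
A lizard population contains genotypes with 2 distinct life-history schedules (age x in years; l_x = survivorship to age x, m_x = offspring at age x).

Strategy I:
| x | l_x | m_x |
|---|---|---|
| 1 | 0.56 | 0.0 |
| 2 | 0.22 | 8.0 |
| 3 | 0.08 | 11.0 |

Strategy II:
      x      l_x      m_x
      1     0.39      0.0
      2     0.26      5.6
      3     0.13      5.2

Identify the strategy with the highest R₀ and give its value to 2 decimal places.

2.64

Strategy I: R₀ = 0.56×0.0 + 0.22×8.0 + 0.08×11.0 = 2.6400
Strategy II: R₀ = 0.39×0.0 + 0.26×5.6 + 0.13×5.2 = 2.1320
Highest R₀: strategy I with 2.6400.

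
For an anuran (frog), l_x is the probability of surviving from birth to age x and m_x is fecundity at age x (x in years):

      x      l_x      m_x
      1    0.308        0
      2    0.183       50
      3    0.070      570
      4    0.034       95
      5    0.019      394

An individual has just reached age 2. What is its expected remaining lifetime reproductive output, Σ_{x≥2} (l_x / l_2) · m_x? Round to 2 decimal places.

326.59

l_2 = 0.183. Conditional survival from age 2 to x is l_x / l_2.
  x=2: (0.183/0.183) × 50 = 50.0000
  x=3: (0.070/0.183) × 570 = 218.0328
  x=4: (0.034/0.183) × 95 = 17.6503
  x=5: (0.019/0.183) × 394 = 40.9071
Sum = 50.0000 + 218.0328 + 17.6503 + 40.9071 = 326.5902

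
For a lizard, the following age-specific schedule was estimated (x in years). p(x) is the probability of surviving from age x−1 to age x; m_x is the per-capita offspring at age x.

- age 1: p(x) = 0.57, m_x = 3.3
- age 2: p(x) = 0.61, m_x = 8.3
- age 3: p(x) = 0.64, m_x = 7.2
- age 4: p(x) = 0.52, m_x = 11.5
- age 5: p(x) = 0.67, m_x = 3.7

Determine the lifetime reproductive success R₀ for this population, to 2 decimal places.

7.99

Survivorship from birth: l_x = p_1·p_2·…·p_x.
  l_1 = 0.57000
  l_2 = 0.34770
  l_3 = 0.22253
  l_4 = 0.11571
  l_5 = 0.07753
R₀ = Σ l_x m_x:
  age 1: 0.57000 × 3.3 = 1.8810
  age 2: 0.34770 × 8.3 = 2.8859
  age 3: 0.22253 × 7.2 = 1.6022
  age 4: 0.11571 × 11.5 = 1.3307
  age 5: 0.07753 × 3.7 = 0.2869
R₀ = 1.8810 + 2.8859 + 1.6022 + 1.3307 + 0.2869 = 7.9867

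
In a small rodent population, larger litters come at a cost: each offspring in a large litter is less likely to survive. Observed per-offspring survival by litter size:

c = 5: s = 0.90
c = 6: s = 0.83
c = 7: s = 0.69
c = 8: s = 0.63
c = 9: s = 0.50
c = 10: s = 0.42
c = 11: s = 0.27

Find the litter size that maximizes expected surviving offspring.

Expected surviving offspring = c × s(c):
  c=5: 5 × 0.90 = 4.500
  c=6: 6 × 0.83 = 4.980
  c=7: 7 × 0.69 = 4.830
  c=8: 8 × 0.63 = 5.040
  c=9: 9 × 0.50 = 4.500
  c=10: 10 × 0.42 = 4.200
  c=11: 11 × 0.27 = 2.970
Maximum at c = 8 (5.040 surviving offspring).

8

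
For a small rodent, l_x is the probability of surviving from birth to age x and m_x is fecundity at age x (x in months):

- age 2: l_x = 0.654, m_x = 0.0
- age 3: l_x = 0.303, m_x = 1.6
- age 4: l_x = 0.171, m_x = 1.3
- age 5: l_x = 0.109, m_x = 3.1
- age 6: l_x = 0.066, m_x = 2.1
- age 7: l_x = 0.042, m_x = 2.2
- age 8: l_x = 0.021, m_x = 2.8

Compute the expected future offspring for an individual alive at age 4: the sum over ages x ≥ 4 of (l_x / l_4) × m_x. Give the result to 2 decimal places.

4.97

l_4 = 0.171. Conditional survival from age 4 to x is l_x / l_4.
  x=4: (0.171/0.171) × 1.3 = 1.3000
  x=5: (0.109/0.171) × 3.1 = 1.9760
  x=6: (0.066/0.171) × 2.1 = 0.8105
  x=7: (0.042/0.171) × 2.2 = 0.5404
  x=8: (0.021/0.171) × 2.8 = 0.3439
Sum = 1.3000 + 1.9760 + 0.8105 + 0.5404 + 0.3439 = 4.9708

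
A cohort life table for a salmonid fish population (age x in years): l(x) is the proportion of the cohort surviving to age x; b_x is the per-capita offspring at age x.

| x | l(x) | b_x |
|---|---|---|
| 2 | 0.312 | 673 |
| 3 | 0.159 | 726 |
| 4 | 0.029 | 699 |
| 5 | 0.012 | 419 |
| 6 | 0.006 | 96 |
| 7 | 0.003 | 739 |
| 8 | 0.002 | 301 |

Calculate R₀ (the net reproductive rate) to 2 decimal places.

354.10

R₀ = Σ l(x) b_x:
  age 2: 0.312 × 673 = 209.9760
  age 3: 0.159 × 726 = 115.4340
  age 4: 0.029 × 699 = 20.2710
  age 5: 0.012 × 419 = 5.0280
  age 6: 0.006 × 96 = 0.5760
  age 7: 0.003 × 739 = 2.2170
  age 8: 0.002 × 301 = 0.6020
R₀ = 209.9760 + 115.4340 + 20.2710 + 5.0280 + 0.5760 + 2.2170 + 0.6020 = 354.1040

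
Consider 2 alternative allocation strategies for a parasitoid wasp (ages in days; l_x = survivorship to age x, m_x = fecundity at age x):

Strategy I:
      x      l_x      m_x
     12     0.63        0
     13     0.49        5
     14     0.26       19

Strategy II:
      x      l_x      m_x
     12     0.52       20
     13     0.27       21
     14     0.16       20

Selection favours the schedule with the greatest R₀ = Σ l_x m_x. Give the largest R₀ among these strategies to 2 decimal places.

Strategy I: R₀ = 0.63×0 + 0.49×5 + 0.26×19 = 7.3900
Strategy II: R₀ = 0.52×20 + 0.27×21 + 0.16×20 = 19.2700
Highest R₀: strategy II with 19.2700.

19.27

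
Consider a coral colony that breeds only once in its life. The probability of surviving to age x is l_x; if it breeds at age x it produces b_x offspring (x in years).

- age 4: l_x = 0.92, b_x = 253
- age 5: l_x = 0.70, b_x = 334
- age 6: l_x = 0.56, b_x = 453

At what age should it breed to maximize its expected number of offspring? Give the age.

6

Expected offspring if breeding at age x = l_x × b_x:
  age 4: 0.92 × 253 = 232.760
  age 5: 0.70 × 334 = 233.800
  age 6: 0.56 × 453 = 253.680
Maximum at age 6 (253.680).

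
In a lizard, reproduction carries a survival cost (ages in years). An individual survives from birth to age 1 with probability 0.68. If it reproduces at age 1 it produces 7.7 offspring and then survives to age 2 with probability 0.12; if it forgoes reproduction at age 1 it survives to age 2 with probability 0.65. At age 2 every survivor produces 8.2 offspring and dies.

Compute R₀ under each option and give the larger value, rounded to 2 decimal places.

breed at age 1: R₀ = 0.68 × (7.7 + 0.12 × 8.2) = 0.68 × 8.6840 = 5.9051
delay to age 2: R₀ = 0.68 × (0.65 × 8.2) = 0.68 × 5.3300 = 3.6244
Higher: breed at age 1 (5.9051).

5.91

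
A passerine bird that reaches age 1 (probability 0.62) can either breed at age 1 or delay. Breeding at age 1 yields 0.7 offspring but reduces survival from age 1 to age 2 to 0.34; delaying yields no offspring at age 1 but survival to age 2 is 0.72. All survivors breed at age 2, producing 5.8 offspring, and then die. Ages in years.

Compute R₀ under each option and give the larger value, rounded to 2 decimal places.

breed at age 1: R₀ = 0.62 × (0.7 + 0.34 × 5.8) = 0.62 × 2.6720 = 1.6566
delay to age 2: R₀ = 0.62 × (0.72 × 5.8) = 0.62 × 4.1760 = 2.5891
Higher: delay to age 2 (2.5891).

2.59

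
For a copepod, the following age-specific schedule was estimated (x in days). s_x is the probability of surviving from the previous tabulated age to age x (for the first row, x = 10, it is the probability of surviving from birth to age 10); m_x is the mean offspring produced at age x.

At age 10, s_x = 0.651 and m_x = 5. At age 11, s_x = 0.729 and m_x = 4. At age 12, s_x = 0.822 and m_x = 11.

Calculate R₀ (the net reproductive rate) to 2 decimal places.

9.44

Survivorship from birth: l_x = s_10·s_11·…·s_x.
  l_10 = 0.65100
  l_11 = 0.47458
  l_12 = 0.39010
R₀ = Σ l_x m_x:
  age 10: 0.65100 × 5 = 3.2550
  age 11: 0.47458 × 4 = 1.8983
  age 12: 0.39010 × 11 = 4.2911
R₀ = 3.2550 + 1.8983 + 4.2911 = 9.4444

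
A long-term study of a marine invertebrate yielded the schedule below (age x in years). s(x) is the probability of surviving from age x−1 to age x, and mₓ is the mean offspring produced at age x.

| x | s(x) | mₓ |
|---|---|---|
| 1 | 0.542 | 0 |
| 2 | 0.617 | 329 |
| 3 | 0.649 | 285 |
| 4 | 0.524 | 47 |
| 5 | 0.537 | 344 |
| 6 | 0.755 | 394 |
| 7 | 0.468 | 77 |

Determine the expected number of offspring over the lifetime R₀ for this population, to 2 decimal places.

Survivorship from birth: l_x = s_1·s_2·…·s_x.
  l_1 = 0.54200
  l_2 = 0.33441
  l_3 = 0.21703
  l_4 = 0.11373
  l_5 = 0.06107
  l_6 = 0.04611
  l_7 = 0.02158
R₀ = Σ l_x mₓ:
  age 1: 0.54200 × 0 = 0.0000
  age 2: 0.33441 × 329 = 110.0209
  age 3: 0.21703 × 285 = 61.8535
  age 4: 0.11373 × 47 = 5.3453
  age 5: 0.06107 × 344 = 21.0081
  age 6: 0.04611 × 394 = 18.1673
  age 7: 0.02158 × 77 = 1.6617
R₀ = 0.0000 + 110.0209 + 61.8535 + 5.3453 + 21.0081 + 18.1673 + 1.6617 = 218.0568

218.06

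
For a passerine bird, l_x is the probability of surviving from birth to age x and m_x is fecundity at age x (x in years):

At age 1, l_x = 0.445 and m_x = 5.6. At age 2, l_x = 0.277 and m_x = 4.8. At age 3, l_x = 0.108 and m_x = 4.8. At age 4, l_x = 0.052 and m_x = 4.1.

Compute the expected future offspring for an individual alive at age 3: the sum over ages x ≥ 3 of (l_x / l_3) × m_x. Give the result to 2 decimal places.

6.77

l_3 = 0.108. Conditional survival from age 3 to x is l_x / l_3.
  x=3: (0.108/0.108) × 4.8 = 4.8000
  x=4: (0.052/0.108) × 4.1 = 1.9741
Sum = 4.8000 + 1.9741 = 6.7741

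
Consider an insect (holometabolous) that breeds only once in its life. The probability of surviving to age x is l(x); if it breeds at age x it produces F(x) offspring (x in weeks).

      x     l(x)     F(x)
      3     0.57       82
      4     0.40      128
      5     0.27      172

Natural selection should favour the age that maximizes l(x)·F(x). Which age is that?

Expected offspring if breeding at age x = l(x) × F(x):
  age 3: 0.57 × 82 = 46.740
  age 4: 0.40 × 128 = 51.200
  age 5: 0.27 × 172 = 46.440
Maximum at age 4 (51.200).

4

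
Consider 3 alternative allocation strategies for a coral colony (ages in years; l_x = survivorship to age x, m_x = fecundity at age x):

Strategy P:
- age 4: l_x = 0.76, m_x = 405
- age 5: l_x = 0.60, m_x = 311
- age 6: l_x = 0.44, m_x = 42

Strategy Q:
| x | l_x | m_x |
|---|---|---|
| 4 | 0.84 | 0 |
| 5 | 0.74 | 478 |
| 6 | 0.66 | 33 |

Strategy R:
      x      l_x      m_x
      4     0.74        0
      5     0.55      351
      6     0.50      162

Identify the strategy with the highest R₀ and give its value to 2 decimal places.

512.88

Strategy P: R₀ = 0.76×405 + 0.60×311 + 0.44×42 = 512.8800
Strategy Q: R₀ = 0.84×0 + 0.74×478 + 0.66×33 = 375.5000
Strategy R: R₀ = 0.74×0 + 0.55×351 + 0.50×162 = 274.0500
Highest R₀: strategy P with 512.8800.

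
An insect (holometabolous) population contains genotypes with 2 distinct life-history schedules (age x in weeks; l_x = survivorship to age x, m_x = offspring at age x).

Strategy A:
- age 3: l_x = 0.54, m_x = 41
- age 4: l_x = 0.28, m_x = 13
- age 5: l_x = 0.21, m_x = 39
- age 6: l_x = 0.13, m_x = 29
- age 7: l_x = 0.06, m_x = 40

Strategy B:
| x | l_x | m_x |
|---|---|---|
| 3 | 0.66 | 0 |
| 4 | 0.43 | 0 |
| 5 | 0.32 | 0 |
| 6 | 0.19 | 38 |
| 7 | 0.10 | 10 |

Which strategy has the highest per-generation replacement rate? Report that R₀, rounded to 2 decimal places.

Strategy A: R₀ = 0.54×41 + 0.28×13 + 0.21×39 + 0.13×29 + 0.06×40 = 40.1400
Strategy B: R₀ = 0.66×0 + 0.43×0 + 0.32×0 + 0.19×38 + 0.10×10 = 8.2200
Highest R₀: strategy A with 40.1400.

40.14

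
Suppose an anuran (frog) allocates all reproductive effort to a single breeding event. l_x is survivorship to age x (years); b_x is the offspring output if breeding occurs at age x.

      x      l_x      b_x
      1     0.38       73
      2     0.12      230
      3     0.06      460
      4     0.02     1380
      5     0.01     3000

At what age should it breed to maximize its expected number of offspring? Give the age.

Expected offspring if breeding at age x = l_x × b_x:
  age 1: 0.38 × 73 = 27.740
  age 2: 0.12 × 230 = 27.600
  age 3: 0.06 × 460 = 27.600
  age 4: 0.02 × 1380 = 27.600
  age 5: 0.01 × 3000 = 30.000
Maximum at age 5 (30.000).

5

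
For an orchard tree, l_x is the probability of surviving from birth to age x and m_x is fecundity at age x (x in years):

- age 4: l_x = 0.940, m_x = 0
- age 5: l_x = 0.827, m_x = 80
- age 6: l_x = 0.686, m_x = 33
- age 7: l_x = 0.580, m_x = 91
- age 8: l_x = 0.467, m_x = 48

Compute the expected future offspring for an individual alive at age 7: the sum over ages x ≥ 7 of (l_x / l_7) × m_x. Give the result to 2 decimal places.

l_7 = 0.580. Conditional survival from age 7 to x is l_x / l_7.
  x=7: (0.580/0.580) × 91 = 91.0000
  x=8: (0.467/0.580) × 48 = 38.6483
Sum = 91.0000 + 38.6483 = 129.6483

129.65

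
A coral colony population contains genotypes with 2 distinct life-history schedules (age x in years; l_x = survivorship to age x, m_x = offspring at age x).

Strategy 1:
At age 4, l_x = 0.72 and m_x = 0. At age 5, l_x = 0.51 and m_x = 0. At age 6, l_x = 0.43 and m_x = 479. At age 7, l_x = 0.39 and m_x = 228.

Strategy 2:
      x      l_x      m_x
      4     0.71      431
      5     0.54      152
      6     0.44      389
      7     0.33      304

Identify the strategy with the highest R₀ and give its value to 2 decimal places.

659.57

Strategy 1: R₀ = 0.72×0 + 0.51×0 + 0.43×479 + 0.39×228 = 294.8900
Strategy 2: R₀ = 0.71×431 + 0.54×152 + 0.44×389 + 0.33×304 = 659.5700
Highest R₀: strategy 2 with 659.5700.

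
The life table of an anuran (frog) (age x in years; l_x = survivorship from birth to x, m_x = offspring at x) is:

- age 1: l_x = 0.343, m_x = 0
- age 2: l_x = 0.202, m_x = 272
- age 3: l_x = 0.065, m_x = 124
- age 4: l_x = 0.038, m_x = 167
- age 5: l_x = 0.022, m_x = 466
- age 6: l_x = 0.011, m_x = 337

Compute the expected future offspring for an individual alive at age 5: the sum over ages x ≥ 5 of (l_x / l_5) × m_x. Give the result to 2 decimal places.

634.50

l_5 = 0.022. Conditional survival from age 5 to x is l_x / l_5.
  x=5: (0.022/0.022) × 466 = 466.0000
  x=6: (0.011/0.022) × 337 = 168.5000
Sum = 466.0000 + 168.5000 = 634.5000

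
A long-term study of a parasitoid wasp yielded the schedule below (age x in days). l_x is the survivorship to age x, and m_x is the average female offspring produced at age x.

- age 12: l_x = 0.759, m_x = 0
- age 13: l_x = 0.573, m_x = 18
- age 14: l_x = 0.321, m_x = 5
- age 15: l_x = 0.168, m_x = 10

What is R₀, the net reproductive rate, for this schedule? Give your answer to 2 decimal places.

R₀ = Σ l_x m_x:
  age 12: 0.759 × 0 = 0.0000
  age 13: 0.573 × 18 = 10.3140
  age 14: 0.321 × 5 = 1.6050
  age 15: 0.168 × 10 = 1.6800
R₀ = 0.0000 + 10.3140 + 1.6050 + 1.6800 = 13.5990

13.60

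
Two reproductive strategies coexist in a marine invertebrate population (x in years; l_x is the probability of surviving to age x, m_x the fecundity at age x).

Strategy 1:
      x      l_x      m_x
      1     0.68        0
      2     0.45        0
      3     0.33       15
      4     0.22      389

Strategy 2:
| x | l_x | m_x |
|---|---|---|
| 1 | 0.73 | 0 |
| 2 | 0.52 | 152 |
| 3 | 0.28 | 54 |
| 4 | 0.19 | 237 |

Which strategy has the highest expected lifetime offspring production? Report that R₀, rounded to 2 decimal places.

Strategy 1: R₀ = 0.68×0 + 0.45×0 + 0.33×15 + 0.22×389 = 90.5300
Strategy 2: R₀ = 0.73×0 + 0.52×152 + 0.28×54 + 0.19×237 = 139.1900
Highest R₀: strategy 2 with 139.1900.

139.19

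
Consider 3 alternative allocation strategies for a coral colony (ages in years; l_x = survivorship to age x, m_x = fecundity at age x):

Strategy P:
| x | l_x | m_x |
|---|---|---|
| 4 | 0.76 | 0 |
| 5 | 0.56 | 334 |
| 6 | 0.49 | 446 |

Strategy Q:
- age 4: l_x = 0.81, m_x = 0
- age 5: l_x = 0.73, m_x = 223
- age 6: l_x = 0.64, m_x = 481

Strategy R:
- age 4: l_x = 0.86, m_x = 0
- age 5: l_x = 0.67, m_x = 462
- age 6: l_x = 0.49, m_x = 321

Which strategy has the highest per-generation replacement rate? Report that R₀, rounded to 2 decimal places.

Strategy P: R₀ = 0.76×0 + 0.56×334 + 0.49×446 = 405.5800
Strategy Q: R₀ = 0.81×0 + 0.73×223 + 0.64×481 = 470.6300
Strategy R: R₀ = 0.86×0 + 0.67×462 + 0.49×321 = 466.8300
Highest R₀: strategy Q with 470.6300.

470.63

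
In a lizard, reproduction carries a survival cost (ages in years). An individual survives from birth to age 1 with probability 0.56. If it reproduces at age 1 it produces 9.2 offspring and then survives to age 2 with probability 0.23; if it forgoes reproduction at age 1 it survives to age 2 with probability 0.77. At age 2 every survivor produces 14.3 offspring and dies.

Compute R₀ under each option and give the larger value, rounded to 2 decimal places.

6.99

breed at age 1: R₀ = 0.56 × (9.2 + 0.23 × 14.3) = 0.56 × 12.4890 = 6.9938
delay to age 2: R₀ = 0.56 × (0.77 × 14.3) = 0.56 × 11.0110 = 6.1662
Higher: breed at age 1 (6.9938).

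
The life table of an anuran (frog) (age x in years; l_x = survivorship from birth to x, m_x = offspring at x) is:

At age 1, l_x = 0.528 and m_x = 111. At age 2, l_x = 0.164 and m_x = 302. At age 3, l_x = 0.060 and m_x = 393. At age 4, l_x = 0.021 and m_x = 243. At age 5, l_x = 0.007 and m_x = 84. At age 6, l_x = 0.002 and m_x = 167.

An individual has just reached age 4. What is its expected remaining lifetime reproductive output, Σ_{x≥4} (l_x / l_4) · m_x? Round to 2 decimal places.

l_4 = 0.021. Conditional survival from age 4 to x is l_x / l_4.
  x=4: (0.021/0.021) × 243 = 243.0000
  x=5: (0.007/0.021) × 84 = 28.0000
  x=6: (0.002/0.021) × 167 = 15.9048
Sum = 243.0000 + 28.0000 + 15.9048 = 286.9048

286.90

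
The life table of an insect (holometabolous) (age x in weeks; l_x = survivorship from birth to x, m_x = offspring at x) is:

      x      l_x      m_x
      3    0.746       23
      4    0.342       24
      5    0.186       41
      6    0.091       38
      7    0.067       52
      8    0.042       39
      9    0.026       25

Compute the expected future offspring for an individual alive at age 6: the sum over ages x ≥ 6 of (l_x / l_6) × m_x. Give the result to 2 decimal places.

l_6 = 0.091. Conditional survival from age 6 to x is l_x / l_6.
  x=6: (0.091/0.091) × 38 = 38.0000
  x=7: (0.067/0.091) × 52 = 38.2857
  x=8: (0.042/0.091) × 39 = 18.0000
  x=9: (0.026/0.091) × 25 = 7.1429
Sum = 38.0000 + 38.2857 + 18.0000 + 7.1429 = 101.4286

101.43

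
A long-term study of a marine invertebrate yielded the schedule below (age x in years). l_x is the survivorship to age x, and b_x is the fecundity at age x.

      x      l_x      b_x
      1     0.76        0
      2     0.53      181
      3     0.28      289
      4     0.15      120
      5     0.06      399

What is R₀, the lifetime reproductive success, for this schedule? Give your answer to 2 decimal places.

218.79

R₀ = Σ l_x b_x:
  age 1: 0.76 × 0 = 0.0000
  age 2: 0.53 × 181 = 95.9300
  age 3: 0.28 × 289 = 80.9200
  age 4: 0.15 × 120 = 18.0000
  age 5: 0.06 × 399 = 23.9400
R₀ = 0.0000 + 95.9300 + 80.9200 + 18.0000 + 23.9400 = 218.7900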